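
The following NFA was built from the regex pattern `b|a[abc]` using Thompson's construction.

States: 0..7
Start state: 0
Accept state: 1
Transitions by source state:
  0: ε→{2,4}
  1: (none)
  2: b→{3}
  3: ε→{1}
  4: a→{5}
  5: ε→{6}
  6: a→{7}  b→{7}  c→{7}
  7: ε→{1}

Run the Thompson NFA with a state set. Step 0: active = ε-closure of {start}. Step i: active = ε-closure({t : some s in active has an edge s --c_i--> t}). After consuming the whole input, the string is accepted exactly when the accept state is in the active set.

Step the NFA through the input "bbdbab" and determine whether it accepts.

S₀ = ε-closure({0}) = {0,2,4}
'b' @ 1: {1,3}  [accepting]
'b' @ 2: {}  — dead — no transitions
rest 'dbab' ignored (set empty)
final: {}; accept 1 not in set

Answer: REJECT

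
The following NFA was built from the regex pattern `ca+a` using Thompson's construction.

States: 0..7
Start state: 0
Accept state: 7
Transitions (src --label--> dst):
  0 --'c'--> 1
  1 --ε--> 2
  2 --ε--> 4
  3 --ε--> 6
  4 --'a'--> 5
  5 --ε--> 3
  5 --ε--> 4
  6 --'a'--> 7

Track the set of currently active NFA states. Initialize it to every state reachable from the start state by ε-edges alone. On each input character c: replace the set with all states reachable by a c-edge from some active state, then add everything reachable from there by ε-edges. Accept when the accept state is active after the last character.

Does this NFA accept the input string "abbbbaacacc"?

Answer: REJECT

Derivation:
start: ε-closure({0}) = {0}
'a' @ 1: {}  — no active states
rest 'bbbbaacacc' ignored (set empty)
end set {} — state 7 not in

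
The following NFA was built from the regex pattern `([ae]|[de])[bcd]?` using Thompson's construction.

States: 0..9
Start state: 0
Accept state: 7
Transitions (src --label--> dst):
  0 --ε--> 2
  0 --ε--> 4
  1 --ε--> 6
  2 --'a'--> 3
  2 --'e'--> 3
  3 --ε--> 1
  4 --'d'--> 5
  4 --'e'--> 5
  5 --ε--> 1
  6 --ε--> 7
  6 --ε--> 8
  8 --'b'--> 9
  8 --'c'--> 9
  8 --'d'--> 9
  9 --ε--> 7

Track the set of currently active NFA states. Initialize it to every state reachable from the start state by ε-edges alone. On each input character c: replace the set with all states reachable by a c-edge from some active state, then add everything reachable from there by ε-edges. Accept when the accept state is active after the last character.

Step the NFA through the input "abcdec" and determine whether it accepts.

Answer: REJECT

Derivation:
S₀ = ε-closure({0}) = {0,2,4}
'a' @ 1: {1,3,6,7,8}  ✓accept
'b' @ 2: {7,9}  ✓accept
'c' @ 3: {}  — no active states
rest 'dec' ignored (set empty)
after full input: {}  (accept=7 not in)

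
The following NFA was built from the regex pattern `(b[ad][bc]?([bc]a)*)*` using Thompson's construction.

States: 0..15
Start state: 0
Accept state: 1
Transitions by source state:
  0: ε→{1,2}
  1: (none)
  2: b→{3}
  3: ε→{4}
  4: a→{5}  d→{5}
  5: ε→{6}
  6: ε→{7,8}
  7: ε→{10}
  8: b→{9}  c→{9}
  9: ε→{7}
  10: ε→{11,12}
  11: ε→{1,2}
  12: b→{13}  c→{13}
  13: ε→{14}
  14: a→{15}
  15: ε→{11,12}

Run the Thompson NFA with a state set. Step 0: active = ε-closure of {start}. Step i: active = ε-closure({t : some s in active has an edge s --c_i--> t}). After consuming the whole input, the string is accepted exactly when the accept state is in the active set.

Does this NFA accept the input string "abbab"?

Answer: REJECT

Derivation:
start: ε-closure({0}) = {0,1,2}
'a' @ 1: {}  — state set empty
rest 'bbab' ignored (set empty)
final: {}; accept 1 not in set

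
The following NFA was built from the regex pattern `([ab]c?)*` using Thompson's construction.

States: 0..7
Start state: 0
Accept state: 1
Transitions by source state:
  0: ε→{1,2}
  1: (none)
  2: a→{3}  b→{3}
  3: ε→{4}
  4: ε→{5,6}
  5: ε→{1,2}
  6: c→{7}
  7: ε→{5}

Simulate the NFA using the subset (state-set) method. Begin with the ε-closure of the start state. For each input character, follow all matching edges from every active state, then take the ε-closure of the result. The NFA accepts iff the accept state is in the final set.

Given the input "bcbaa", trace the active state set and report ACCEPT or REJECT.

Answer: ACCEPT

Steps:
initial (ε-close {0}): {0,1,2}
'b' @ 1: {1,2,3,4,5,6}  ✓accept
'c' @ 2: {1,2,5,7}  ✓accept
'b' @ 3: {1,2,3,4,5,6}  ✓accept
'a' @ 4: {1,2,3,4,5,6}  ✓accept
'a' @ 5: {1,2,3,4,5,6}  ✓accept
after full input: {1,2,3,4,5,6}  (accept=1 in)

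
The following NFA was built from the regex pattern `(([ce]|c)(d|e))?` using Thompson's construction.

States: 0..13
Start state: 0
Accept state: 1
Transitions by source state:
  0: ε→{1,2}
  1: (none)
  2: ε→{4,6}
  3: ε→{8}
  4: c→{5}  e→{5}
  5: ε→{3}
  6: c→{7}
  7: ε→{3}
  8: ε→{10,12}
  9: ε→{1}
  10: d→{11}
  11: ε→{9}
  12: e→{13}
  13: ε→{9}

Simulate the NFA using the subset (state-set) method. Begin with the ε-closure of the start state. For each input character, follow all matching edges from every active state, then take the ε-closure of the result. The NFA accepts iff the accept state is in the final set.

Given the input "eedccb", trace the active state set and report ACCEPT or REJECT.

initial (ε-close {0}): {0,1,2,4,6}
'e' @ 1: {3,5,8,10,12}
'e' @ 2: {1,9,13}  (accept∈set)
'd' @ 3: {}  — state set empty
rest 'ccb' ignored (set empty)
after full input: {}  (accept=1 not in)

Answer: REJECT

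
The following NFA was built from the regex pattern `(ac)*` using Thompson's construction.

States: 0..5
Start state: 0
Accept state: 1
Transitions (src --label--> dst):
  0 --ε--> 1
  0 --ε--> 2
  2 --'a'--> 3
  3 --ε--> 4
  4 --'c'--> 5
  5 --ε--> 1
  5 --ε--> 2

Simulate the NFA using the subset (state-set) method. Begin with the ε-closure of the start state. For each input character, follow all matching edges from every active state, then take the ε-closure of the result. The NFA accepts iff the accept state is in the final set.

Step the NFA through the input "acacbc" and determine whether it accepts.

initial (ε-close {0}): {0,1,2}
'a' @ 1: {3,4}
'c' @ 2: {1,2,5}  ✓accept
'a' @ 3: {3,4}
'c' @ 4: {1,2,5}  ✓accept
'b' @ 5: {}  — state set empty
rest 'c' ignored (set empty)
final: {}; accept 1 not in set

Answer: REJECT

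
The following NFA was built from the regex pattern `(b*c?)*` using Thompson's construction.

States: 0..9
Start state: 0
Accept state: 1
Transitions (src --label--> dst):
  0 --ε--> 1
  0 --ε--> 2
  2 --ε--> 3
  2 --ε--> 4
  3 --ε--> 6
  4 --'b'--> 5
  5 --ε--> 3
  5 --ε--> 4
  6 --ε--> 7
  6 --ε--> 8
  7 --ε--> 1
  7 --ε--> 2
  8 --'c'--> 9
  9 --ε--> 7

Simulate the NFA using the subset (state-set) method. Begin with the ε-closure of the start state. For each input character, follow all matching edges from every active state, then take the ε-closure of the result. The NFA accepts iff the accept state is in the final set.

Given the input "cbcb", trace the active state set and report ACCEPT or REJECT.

Answer: ACCEPT

Steps:
initial (ε-close {0}): {0,1,2,3,4,6,7,8}
'c' @ 1: {1,2,3,4,6,7,8,9}  (accept∈set)
'b' @ 2: {1,2,3,4,5,6,7,8}  (accept∈set)
'c' @ 3: {1,2,3,4,6,7,8,9}  (accept∈set)
'b' @ 4: {1,2,3,4,5,6,7,8}  (accept∈set)
after full input: {1,2,3,4,5,6,7,8}  (accept=1 in)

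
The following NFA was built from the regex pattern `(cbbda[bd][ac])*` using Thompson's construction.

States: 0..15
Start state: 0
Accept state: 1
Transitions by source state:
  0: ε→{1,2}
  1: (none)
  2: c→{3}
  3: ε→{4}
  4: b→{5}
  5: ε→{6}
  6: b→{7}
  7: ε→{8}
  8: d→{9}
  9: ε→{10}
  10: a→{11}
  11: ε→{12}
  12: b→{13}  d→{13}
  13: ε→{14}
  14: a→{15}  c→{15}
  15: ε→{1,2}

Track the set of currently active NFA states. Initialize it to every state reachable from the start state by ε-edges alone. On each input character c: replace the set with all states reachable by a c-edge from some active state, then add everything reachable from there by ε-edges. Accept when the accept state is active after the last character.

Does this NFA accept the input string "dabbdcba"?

S₀ = ε-closure({0}) = {0,1,2}
'd' @ 1: {}  — dead — no transitions
rest 'abbdcba' ignored (set empty)
final: {}; accept 1 not in set

Answer: REJECT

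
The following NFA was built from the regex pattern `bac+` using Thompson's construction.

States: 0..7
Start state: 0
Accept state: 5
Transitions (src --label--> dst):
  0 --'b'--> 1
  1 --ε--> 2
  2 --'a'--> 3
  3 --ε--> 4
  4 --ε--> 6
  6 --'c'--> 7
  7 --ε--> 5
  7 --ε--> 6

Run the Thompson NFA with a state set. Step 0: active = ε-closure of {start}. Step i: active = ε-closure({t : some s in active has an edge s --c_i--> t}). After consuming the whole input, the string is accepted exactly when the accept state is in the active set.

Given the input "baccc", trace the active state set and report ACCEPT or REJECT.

initial (ε-close {0}): {0}
'b' @ 1: {1,2}
'a' @ 2: {3,4,6}
'c' @ 3: {5,6,7}  (accept∈set)
'c' @ 4: {5,6,7}  (accept∈set)
'c' @ 5: {5,6,7}  (accept∈set)
end set {5,6,7} — state 5 in

Answer: ACCEPT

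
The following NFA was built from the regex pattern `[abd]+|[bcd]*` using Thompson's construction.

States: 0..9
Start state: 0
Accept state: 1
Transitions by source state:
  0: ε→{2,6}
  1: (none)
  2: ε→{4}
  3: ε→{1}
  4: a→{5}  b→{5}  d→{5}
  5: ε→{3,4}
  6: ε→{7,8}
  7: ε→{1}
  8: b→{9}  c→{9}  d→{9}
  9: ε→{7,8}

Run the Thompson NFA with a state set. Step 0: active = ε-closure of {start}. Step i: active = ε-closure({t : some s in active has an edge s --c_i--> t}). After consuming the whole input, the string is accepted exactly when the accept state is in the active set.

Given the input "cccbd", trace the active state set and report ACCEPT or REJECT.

Answer: ACCEPT

Trace:
S₀ = ε-closure({0}) = {0,1,2,4,6,7,8}
'c' @ 1: {1,7,8,9}  (accept∈set)
'c' @ 2: {1,7,8,9}  (accept∈set)
'c' @ 3: {1,7,8,9}  (accept∈set)
'b' @ 4: {1,7,8,9}  (accept∈set)
'd' @ 5: {1,7,8,9}  (accept∈set)
final: {1,7,8,9}; accept 1 in set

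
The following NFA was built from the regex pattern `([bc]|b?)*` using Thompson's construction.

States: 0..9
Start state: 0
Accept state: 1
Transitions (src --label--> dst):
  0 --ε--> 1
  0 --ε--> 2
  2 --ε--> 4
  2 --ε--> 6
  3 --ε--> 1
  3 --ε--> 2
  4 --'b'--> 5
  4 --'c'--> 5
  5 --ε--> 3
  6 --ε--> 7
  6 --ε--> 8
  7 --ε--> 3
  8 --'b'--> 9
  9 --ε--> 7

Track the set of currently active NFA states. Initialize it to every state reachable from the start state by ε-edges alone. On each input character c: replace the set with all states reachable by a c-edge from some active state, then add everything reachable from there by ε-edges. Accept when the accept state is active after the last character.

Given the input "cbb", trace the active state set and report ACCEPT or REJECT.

start: ε-closure({0}) = {0,1,2,3,4,6,7,8}
'c' @ 1: {1,2,3,4,5,6,7,8}  [accepting]
'b' @ 2: {1,2,3,4,5,6,7,8,9}  [accepting]
'b' @ 3: {1,2,3,4,5,6,7,8,9}  [accepting]
after full input: {1,2,3,4,5,6,7,8,9}  (accept=1 in)

Answer: ACCEPT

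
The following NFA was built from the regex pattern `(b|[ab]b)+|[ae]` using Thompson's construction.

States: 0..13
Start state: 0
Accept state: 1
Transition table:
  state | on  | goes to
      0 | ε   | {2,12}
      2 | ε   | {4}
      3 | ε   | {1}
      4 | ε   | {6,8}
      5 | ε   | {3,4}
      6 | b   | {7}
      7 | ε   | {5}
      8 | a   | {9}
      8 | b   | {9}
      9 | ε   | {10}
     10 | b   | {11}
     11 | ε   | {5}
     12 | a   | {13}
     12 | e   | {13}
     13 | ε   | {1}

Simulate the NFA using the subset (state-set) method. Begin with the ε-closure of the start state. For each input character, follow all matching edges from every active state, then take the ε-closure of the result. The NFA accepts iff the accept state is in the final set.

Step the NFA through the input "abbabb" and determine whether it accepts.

start: ε-closure({0}) = {0,2,4,6,8,12}
'a' @ 1: {1,9,10,13}  (accept∈set)
'b' @ 2: {1,3,4,5,6,8,11}  (accept∈set)
'b' @ 3: {1,3,4,5,6,7,8,9,10}  (accept∈set)
'a' @ 4: {9,10}
'b' @ 5: {1,3,4,5,6,8,11}  (accept∈set)
'b' @ 6: {1,3,4,5,6,7,8,9,10}  (accept∈set)
final: {1,3,4,5,6,7,8,9,10}; accept 1 in set

Answer: ACCEPT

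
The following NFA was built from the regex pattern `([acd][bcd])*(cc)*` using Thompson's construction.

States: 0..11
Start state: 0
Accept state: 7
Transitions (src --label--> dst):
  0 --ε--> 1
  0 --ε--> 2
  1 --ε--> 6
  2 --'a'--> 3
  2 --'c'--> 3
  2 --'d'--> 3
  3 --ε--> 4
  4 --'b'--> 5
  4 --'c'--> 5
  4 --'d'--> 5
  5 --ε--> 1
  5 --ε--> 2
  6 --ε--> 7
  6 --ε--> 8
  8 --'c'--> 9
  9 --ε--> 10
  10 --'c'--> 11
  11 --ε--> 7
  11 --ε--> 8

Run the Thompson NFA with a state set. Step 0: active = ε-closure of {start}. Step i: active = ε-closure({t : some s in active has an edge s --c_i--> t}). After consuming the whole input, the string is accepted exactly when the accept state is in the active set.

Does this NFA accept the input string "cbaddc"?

Answer: ACCEPT

Derivation:
start: ε-closure({0}) = {0,1,2,6,7,8}
'c' @ 1: {3,4,9,10}
'b' @ 2: {1,2,5,6,7,8}  [accepting]
'a' @ 3: {3,4}
'd' @ 4: {1,2,5,6,7,8}  [accepting]
'd' @ 5: {3,4}
'c' @ 6: {1,2,5,6,7,8}  [accepting]
final: {1,2,5,6,7,8}; accept 7 in set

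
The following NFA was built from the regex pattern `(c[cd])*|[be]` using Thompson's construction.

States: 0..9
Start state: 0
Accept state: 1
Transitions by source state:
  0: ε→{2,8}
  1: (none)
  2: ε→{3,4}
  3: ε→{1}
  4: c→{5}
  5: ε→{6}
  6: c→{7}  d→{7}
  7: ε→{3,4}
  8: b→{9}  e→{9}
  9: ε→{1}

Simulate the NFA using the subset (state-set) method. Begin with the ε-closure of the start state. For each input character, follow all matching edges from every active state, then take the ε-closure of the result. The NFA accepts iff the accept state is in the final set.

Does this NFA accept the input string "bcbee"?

S₀ = ε-closure({0}) = {0,1,2,3,4,8}
'b' @ 1: {1,9}  ✓accept
'c' @ 2: {}  — no active states
rest 'bee' ignored (set empty)
end set {} — state 1 not in

Answer: REJECT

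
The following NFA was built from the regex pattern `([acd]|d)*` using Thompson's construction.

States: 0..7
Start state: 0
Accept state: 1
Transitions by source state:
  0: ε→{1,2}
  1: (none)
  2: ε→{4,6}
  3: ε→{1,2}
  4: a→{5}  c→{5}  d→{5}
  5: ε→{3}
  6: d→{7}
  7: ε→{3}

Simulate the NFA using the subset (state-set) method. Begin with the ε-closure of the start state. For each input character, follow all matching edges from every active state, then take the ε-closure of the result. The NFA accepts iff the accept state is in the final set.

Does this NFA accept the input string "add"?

Answer: ACCEPT

Derivation:
start: ε-closure({0}) = {0,1,2,4,6}
'a' @ 1: {1,2,3,4,5,6}  (accept∈set)
'd' @ 2: {1,2,3,4,5,6,7}  (accept∈set)
'd' @ 3: {1,2,3,4,5,6,7}  (accept∈set)
final: {1,2,3,4,5,6,7}; accept 1 in set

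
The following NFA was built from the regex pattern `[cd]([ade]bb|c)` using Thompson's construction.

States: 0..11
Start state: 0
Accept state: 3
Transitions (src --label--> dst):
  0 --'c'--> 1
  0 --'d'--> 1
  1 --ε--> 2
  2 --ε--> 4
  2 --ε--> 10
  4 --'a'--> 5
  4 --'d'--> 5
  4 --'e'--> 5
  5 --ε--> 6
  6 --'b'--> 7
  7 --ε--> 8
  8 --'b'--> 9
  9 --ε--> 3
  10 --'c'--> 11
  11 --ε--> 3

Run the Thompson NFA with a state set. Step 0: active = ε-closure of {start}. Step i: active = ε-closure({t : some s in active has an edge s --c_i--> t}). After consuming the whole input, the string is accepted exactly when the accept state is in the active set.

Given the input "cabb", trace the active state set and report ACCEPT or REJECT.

Answer: ACCEPT

Derivation:
start: ε-closure({0}) = {0}
'c' @ 1: {1,2,4,10}
'a' @ 2: {5,6}
'b' @ 3: {7,8}
'b' @ 4: {3,9}  [accepting]
after full input: {3,9}  (accept=3 in)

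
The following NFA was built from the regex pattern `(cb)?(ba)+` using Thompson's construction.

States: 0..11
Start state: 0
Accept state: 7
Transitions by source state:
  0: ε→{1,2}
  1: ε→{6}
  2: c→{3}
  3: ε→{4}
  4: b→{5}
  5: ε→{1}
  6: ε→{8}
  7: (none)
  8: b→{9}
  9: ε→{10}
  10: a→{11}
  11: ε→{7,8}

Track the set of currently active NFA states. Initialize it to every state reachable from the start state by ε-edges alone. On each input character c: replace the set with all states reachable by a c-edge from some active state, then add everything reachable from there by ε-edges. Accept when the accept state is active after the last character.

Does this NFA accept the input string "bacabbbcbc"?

start: ε-closure({0}) = {0,1,2,6,8}
'b' @ 1: {9,10}
'a' @ 2: {7,8,11}  [accepting]
'c' @ 3: {}  — dead — no transitions
rest 'abbbcbc' ignored (set empty)
final: {}; accept 7 not in set

Answer: REJECT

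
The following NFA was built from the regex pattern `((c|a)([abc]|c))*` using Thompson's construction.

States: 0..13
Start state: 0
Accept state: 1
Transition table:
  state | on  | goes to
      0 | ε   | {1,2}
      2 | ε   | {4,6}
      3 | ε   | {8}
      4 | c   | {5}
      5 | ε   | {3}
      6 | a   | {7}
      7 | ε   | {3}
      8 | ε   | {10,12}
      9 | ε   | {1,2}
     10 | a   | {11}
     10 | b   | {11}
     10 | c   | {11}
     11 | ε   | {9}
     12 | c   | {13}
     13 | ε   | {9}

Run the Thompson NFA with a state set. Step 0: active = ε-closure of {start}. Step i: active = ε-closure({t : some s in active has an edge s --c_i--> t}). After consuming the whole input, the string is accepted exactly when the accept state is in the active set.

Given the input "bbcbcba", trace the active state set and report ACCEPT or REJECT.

S₀ = ε-closure({0}) = {0,1,2,4,6}
'b' @ 1: {}  — state set empty
rest 'bcbcba' ignored (set empty)
after full input: {}  (accept=1 not in)

Answer: REJECT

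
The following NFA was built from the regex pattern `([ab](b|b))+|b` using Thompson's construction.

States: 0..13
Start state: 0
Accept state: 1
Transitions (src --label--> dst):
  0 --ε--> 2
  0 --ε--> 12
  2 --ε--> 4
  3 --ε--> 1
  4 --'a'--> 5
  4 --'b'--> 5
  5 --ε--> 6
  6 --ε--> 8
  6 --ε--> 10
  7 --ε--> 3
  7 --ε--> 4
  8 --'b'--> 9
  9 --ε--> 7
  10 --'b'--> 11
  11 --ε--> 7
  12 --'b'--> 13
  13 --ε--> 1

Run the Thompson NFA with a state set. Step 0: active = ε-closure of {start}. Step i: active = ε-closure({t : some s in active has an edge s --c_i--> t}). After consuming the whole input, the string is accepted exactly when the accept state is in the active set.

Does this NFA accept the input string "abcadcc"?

Answer: REJECT

Steps:
start: ε-closure({0}) = {0,2,4,12}
'a' @ 1: {5,6,8,10}
'b' @ 2: {1,3,4,7,9,11}  ✓accept
'c' @ 3: {}  — dead — no transitions
rest 'adcc' ignored (set empty)
after full input: {}  (accept=1 not in)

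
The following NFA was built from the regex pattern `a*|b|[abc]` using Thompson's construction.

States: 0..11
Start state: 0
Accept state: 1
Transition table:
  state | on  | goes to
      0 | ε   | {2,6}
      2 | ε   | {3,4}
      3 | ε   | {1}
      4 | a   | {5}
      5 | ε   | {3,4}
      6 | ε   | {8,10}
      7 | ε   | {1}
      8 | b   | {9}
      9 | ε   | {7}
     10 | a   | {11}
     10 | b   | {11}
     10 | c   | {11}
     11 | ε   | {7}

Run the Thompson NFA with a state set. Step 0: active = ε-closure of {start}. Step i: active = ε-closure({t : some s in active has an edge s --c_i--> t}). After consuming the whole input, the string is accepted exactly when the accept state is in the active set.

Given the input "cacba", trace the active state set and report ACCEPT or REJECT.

initial (ε-close {0}): {0,1,2,3,4,6,8,10}
'c' @ 1: {1,7,11}  [accepting]
'a' @ 2: {}  — dead — no transitions
rest 'cba' ignored (set empty)
end set {} — state 1 not in

Answer: REJECT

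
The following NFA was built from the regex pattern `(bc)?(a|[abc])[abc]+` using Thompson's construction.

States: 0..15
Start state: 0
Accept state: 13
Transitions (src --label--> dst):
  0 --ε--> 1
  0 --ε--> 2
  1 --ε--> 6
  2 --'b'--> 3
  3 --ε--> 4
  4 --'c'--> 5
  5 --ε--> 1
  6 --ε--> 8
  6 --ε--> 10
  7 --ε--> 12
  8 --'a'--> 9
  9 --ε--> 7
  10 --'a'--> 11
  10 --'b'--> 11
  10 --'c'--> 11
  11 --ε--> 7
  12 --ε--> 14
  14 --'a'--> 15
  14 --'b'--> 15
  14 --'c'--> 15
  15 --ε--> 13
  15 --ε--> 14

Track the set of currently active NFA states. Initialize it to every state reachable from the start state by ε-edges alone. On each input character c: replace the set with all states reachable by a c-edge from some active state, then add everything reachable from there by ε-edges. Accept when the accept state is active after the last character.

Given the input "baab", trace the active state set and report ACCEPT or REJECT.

start: ε-closure({0}) = {0,1,2,6,8,10}
'b' @ 1: {3,4,7,11,12,14}
'a' @ 2: {13,14,15}  [accepting]
'a' @ 3: {13,14,15}  [accepting]
'b' @ 4: {13,14,15}  [accepting]
end set {13,14,15} — state 13 in

Answer: ACCEPT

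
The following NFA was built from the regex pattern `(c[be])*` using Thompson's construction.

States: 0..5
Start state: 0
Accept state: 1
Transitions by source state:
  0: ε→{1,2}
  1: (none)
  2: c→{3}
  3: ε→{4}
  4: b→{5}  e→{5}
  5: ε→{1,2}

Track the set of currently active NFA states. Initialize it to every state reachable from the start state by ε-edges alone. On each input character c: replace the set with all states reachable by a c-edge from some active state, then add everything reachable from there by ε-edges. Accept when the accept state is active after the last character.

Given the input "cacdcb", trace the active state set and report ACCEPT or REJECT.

initial (ε-close {0}): {0,1,2}
'c' @ 1: {3,4}
'a' @ 2: {}  — state set empty
rest 'cdcb' ignored (set empty)
final: {}; accept 1 not in set

Answer: REJECT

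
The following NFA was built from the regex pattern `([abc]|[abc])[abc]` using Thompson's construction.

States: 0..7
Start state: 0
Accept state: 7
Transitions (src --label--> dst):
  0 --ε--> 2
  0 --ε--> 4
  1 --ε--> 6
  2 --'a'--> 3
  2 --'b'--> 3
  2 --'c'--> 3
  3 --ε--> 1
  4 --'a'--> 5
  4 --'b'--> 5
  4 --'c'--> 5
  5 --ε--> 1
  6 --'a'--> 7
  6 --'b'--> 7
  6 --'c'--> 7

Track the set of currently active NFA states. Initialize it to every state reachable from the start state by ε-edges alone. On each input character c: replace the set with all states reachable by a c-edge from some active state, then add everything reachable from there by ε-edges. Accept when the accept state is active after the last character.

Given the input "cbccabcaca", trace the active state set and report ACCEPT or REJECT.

initial (ε-close {0}): {0,2,4}
'c' @ 1: {1,3,5,6}
'b' @ 2: {7}  [accepting]
'c' @ 3: {}  — state set empty
rest 'cabcaca' ignored (set empty)
end set {} — state 7 not in

Answer: REJECT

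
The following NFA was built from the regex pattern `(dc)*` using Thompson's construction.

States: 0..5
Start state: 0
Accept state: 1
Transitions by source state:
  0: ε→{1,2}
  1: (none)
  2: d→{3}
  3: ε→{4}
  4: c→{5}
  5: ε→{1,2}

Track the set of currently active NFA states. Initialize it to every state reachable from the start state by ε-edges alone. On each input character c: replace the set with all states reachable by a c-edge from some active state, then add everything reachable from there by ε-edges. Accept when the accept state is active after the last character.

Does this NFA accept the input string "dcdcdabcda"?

start: ε-closure({0}) = {0,1,2}
'd' @ 1: {3,4}
'c' @ 2: {1,2,5}  ✓accept
'd' @ 3: {3,4}
'c' @ 4: {1,2,5}  ✓accept
'd' @ 5: {3,4}
'a' @ 6: {}  — no active states
rest 'bcda' ignored (set empty)
final: {}; accept 1 not in set

Answer: REJECT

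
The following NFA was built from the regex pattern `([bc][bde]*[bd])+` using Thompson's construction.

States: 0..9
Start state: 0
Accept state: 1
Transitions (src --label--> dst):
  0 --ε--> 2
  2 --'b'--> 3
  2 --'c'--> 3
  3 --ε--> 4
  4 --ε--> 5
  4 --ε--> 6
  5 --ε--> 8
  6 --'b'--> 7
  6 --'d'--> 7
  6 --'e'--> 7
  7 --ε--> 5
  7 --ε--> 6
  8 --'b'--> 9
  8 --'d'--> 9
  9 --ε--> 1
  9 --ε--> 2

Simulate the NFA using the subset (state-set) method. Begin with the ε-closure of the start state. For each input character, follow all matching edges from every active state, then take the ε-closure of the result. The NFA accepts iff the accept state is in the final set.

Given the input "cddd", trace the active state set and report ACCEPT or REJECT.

Answer: ACCEPT

Derivation:
initial (ε-close {0}): {0,2}
'c' @ 1: {3,4,5,6,8}
'd' @ 2: {1,2,5,6,7,8,9}  [accepting]
'd' @ 3: {1,2,5,6,7,8,9}  [accepting]
'd' @ 4: {1,2,5,6,7,8,9}  [accepting]
final: {1,2,5,6,7,8,9}; accept 1 in set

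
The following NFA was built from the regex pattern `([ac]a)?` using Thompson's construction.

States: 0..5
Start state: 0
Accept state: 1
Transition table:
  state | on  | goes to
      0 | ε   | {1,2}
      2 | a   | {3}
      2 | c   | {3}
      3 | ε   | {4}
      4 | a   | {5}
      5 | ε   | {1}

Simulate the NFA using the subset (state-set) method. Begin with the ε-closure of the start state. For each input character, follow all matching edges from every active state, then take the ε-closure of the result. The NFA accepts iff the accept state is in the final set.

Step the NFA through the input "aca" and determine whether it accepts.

S₀ = ε-closure({0}) = {0,1,2}
'a' @ 1: {3,4}
'c' @ 2: {}  — no active states
rest 'a' ignored (set empty)
final: {}; accept 1 not in set

Answer: REJECT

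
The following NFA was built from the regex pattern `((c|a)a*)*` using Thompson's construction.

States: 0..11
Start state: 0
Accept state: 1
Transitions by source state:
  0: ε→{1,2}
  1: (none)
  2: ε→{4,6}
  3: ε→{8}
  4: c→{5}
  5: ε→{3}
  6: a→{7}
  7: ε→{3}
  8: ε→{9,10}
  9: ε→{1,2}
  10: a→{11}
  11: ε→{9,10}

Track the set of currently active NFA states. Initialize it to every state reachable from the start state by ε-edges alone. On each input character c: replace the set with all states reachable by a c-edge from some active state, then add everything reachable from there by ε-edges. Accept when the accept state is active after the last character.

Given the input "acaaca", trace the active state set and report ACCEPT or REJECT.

S₀ = ε-closure({0}) = {0,1,2,4,6}
'a' @ 1: {1,2,3,4,6,7,8,9,10}  (accept∈set)
'c' @ 2: {1,2,3,4,5,6,8,9,10}  (accept∈set)
'a' @ 3: {1,2,3,4,6,7,8,9,10,11}  (accept∈set)
'a' @ 4: {1,2,3,4,6,7,8,9,10,11}  (accept∈set)
'c' @ 5: {1,2,3,4,5,6,8,9,10}  (accept∈set)
'a' @ 6: {1,2,3,4,6,7,8,9,10,11}  (accept∈set)
final: {1,2,3,4,6,7,8,9,10,11}; accept 1 in set

Answer: ACCEPT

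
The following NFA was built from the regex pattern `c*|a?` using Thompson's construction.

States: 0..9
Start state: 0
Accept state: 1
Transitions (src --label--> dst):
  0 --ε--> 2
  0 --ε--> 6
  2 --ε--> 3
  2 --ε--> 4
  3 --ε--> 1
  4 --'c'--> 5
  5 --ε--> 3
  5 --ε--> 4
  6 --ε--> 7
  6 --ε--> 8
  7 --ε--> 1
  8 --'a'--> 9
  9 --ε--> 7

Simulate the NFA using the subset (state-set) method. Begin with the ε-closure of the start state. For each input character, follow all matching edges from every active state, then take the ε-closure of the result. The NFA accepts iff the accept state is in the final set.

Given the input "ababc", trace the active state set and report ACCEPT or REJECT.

Answer: REJECT

Derivation:
initial (ε-close {0}): {0,1,2,3,4,6,7,8}
'a' @ 1: {1,7,9}  [accepting]
'b' @ 2: {}  — no active states
rest 'abc' ignored (set empty)
final: {}; accept 1 not in set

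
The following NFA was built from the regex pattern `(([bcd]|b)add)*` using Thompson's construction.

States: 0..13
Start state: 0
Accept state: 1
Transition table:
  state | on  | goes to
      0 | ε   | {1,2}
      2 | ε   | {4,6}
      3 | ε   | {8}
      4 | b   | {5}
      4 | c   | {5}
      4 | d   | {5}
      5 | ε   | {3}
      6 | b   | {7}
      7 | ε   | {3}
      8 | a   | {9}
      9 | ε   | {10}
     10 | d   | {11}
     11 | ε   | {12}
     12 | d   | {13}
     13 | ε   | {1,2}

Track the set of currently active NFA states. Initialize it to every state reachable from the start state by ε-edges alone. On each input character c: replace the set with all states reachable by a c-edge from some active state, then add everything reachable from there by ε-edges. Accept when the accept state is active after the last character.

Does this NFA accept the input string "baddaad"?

S₀ = ε-closure({0}) = {0,1,2,4,6}
'b' @ 1: {3,5,7,8}
'a' @ 2: {9,10}
'd' @ 3: {11,12}
'd' @ 4: {1,2,4,6,13}  (accept∈set)
'a' @ 5: {}  — no active states
rest 'ad' ignored (set empty)
after full input: {}  (accept=1 not in)

Answer: REJECT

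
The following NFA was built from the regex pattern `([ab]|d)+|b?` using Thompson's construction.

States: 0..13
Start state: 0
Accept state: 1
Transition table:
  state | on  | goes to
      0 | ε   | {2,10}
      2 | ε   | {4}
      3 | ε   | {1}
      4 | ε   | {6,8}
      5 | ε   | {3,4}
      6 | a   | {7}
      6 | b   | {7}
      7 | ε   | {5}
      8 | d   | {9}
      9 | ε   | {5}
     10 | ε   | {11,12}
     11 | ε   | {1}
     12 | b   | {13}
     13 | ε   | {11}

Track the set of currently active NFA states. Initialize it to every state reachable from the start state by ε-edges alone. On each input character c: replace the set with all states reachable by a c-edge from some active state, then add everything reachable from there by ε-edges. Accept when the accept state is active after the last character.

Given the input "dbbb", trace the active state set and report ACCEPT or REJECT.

Answer: ACCEPT

Steps:
S₀ = ε-closure({0}) = {0,1,2,4,6,8,10,11,12}
'd' @ 1: {1,3,4,5,6,8,9}  [accepting]
'b' @ 2: {1,3,4,5,6,7,8}  [accepting]
'b' @ 3: {1,3,4,5,6,7,8}  [accepting]
'b' @ 4: {1,3,4,5,6,7,8}  [accepting]
after full input: {1,3,4,5,6,7,8}  (accept=1 in)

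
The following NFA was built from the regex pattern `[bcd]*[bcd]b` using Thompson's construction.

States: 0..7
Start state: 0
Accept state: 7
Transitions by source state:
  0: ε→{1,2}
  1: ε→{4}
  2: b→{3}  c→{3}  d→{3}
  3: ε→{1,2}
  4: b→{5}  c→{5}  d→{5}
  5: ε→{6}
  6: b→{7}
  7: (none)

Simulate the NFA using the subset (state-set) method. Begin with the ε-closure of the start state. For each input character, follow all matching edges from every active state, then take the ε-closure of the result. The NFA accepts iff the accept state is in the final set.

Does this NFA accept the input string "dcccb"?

Answer: ACCEPT

Steps:
start: ε-closure({0}) = {0,1,2,4}
'd' @ 1: {1,2,3,4,5,6}
'c' @ 2: {1,2,3,4,5,6}
'c' @ 3: {1,2,3,4,5,6}
'c' @ 4: {1,2,3,4,5,6}
'b' @ 5: {1,2,3,4,5,6,7}  ✓accept
after full input: {1,2,3,4,5,6,7}  (accept=7 in)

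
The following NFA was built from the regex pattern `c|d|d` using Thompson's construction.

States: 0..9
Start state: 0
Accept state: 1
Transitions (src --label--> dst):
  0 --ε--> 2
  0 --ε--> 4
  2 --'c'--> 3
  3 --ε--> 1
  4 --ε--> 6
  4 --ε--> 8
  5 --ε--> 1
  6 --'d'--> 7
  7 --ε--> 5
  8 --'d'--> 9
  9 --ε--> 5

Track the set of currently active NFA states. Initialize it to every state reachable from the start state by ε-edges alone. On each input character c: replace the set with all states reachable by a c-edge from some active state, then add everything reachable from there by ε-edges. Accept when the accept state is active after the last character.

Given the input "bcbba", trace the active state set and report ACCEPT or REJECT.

Answer: REJECT

Steps:
start: ε-closure({0}) = {0,2,4,6,8}
'b' @ 1: {}  — dead — no transitions
rest 'cbba' ignored (set empty)
after full input: {}  (accept=1 not in)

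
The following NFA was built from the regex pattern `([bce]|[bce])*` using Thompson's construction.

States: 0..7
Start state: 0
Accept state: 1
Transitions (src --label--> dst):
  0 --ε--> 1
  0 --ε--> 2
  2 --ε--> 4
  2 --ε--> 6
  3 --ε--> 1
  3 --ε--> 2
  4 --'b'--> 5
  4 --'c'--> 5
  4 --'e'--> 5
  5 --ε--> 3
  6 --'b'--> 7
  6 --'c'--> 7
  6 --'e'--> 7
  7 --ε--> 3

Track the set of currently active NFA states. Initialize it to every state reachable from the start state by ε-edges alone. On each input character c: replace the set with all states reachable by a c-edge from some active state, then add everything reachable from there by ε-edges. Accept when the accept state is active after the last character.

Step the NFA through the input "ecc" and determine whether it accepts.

S₀ = ε-closure({0}) = {0,1,2,4,6}
'e' @ 1: {1,2,3,4,5,6,7}  (accept∈set)
'c' @ 2: {1,2,3,4,5,6,7}  (accept∈set)
'c' @ 3: {1,2,3,4,5,6,7}  (accept∈set)
after full input: {1,2,3,4,5,6,7}  (accept=1 in)

Answer: ACCEPT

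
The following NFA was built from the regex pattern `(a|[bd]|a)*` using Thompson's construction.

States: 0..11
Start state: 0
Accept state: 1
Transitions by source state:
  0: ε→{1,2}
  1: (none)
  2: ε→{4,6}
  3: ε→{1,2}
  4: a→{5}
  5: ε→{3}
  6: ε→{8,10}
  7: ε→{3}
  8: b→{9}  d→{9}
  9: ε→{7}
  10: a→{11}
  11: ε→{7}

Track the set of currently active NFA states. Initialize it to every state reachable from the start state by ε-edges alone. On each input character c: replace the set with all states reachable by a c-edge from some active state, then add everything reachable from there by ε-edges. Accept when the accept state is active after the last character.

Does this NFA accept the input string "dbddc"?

Answer: REJECT

Trace:
initial (ε-close {0}): {0,1,2,4,6,8,10}
'd' @ 1: {1,2,3,4,6,7,8,9,10}  ✓accept
'b' @ 2: {1,2,3,4,6,7,8,9,10}  ✓accept
'd' @ 3: {1,2,3,4,6,7,8,9,10}  ✓accept
'd' @ 4: {1,2,3,4,6,7,8,9,10}  ✓accept
'c' @ 5: {}  — state set empty
after full input: {}  (accept=1 not in)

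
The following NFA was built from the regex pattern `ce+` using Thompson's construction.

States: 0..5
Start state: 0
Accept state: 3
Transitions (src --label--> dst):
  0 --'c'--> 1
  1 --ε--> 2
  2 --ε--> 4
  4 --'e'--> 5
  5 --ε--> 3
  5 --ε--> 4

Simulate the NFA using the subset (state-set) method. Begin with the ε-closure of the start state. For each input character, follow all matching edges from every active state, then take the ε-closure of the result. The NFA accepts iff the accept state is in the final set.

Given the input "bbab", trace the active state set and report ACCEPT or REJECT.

Answer: REJECT

Trace:
initial (ε-close {0}): {0}
'b' @ 1: {}  — no active states
rest 'bab' ignored (set empty)
end set {} — state 3 not in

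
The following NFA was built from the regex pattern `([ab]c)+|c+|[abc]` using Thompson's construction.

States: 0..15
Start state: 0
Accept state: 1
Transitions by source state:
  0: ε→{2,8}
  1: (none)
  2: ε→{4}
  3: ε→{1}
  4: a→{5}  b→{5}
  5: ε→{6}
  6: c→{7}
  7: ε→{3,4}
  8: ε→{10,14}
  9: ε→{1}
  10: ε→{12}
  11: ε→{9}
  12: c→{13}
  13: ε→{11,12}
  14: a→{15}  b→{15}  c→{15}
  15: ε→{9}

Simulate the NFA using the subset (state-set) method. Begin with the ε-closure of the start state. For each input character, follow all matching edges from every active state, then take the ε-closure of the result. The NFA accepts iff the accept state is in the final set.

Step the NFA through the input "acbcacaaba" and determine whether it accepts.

Answer: REJECT

Steps:
start: ε-closure({0}) = {0,2,4,8,10,12,14}
'a' @ 1: {1,5,6,9,15}  [accepting]
'c' @ 2: {1,3,4,7}  [accepting]
'b' @ 3: {5,6}
'c' @ 4: {1,3,4,7}  [accepting]
'a' @ 5: {5,6}
'c' @ 6: {1,3,4,7}  [accepting]
'a' @ 7: {5,6}
'a' @ 8: {}  — dead — no transitions
rest 'ba' ignored (set empty)
end set {} — state 1 not in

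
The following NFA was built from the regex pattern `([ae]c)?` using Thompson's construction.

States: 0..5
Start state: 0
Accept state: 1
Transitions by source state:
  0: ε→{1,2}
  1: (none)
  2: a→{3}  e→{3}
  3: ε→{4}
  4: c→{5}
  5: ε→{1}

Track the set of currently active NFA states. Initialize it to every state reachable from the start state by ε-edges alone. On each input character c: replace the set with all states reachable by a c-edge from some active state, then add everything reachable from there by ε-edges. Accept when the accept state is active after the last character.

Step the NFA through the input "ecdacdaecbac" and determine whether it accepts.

Answer: REJECT

Trace:
initial (ε-close {0}): {0,1,2}
'e' @ 1: {3,4}
'c' @ 2: {1,5}  (accept∈set)
'd' @ 3: {}  — dead — no transitions
rest 'acdaecbac' ignored (set empty)
final: {}; accept 1 not in set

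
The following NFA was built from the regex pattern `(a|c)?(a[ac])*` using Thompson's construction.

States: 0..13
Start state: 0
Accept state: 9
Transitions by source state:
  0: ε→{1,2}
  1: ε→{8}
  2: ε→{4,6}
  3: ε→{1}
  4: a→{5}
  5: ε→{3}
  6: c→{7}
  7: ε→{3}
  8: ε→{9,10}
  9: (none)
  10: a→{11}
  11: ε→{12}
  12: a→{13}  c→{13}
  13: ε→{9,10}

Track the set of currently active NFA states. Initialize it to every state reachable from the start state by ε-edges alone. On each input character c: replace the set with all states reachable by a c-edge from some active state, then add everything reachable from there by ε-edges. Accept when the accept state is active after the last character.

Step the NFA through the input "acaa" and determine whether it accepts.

start: ε-closure({0}) = {0,1,2,4,6,8,9,10}
'a' @ 1: {1,3,5,8,9,10,11,12}  [accepting]
'c' @ 2: {9,10,13}  [accepting]
'a' @ 3: {11,12}
'a' @ 4: {9,10,13}  [accepting]
end set {9,10,13} — state 9 in

Answer: ACCEPT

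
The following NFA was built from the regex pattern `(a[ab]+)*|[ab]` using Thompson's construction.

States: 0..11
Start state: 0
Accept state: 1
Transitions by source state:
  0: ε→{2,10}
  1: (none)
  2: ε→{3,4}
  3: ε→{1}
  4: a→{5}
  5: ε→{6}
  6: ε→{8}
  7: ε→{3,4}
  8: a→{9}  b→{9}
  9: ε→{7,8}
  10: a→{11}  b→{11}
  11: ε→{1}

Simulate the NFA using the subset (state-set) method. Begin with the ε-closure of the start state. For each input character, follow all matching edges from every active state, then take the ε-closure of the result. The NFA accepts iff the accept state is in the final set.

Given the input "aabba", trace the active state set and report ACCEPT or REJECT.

Answer: ACCEPT

Steps:
start: ε-closure({0}) = {0,1,2,3,4,10}
'a' @ 1: {1,5,6,8,11}  ✓accept
'a' @ 2: {1,3,4,7,8,9}  ✓accept
'b' @ 3: {1,3,4,7,8,9}  ✓accept
'b' @ 4: {1,3,4,7,8,9}  ✓accept
'a' @ 5: {1,3,4,5,6,7,8,9}  ✓accept
after full input: {1,3,4,5,6,7,8,9}  (accept=1 in)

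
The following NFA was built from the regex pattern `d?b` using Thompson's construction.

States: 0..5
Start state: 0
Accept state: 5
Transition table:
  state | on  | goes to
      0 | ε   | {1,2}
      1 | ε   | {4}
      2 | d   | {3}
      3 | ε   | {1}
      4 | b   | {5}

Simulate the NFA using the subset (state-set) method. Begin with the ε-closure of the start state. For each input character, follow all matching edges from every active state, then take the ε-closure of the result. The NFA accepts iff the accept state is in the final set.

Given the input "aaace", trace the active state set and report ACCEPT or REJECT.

S₀ = ε-closure({0}) = {0,1,2,4}
'a' @ 1: {}  — no active states
rest 'aace' ignored (set empty)
final: {}; accept 5 not in set

Answer: REJECT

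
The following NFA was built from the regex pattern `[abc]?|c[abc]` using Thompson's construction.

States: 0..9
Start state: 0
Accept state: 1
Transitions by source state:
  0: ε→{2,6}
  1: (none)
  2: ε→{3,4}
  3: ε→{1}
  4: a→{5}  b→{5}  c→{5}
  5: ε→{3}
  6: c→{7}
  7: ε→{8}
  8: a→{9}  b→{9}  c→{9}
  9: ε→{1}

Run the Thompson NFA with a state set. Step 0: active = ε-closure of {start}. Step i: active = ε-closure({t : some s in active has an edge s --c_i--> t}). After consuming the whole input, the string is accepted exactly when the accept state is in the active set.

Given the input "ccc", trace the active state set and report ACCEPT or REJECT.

Answer: REJECT

Steps:
initial (ε-close {0}): {0,1,2,3,4,6}
'c' @ 1: {1,3,5,7,8}  [accepting]
'c' @ 2: {1,9}  [accepting]
'c' @ 3: {}  — no active states
final: {}; accept 1 not in set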